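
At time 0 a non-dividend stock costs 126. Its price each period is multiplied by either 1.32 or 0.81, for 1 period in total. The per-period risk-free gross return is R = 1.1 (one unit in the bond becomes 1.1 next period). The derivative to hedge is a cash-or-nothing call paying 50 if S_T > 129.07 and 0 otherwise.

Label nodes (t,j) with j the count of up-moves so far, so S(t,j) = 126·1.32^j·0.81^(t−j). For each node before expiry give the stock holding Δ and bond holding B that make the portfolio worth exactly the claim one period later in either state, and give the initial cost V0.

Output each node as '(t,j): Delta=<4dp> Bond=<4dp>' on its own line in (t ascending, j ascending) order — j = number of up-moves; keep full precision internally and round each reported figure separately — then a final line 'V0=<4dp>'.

Since d<R<u, set p* = (R−d)/(u−d) = 0.5686; price each node as the discounted p*-expectation of its children.
Terminal payoffs: V(1,0)=0.0000, V(1,1)=50.0000
Node (0,0) S=126.0000: V=(p*·50.0000+(1−p*)·0.0000)/1.1=25.8467; Δ=(50.0000−0.0000)/(166.3200−102.0600)=0.7781; B=V−Δ·S=-72.1925
Each (Δ,B) replicates both successor values, so the strategy is self-financing and V0 is arbitrage-free.

(0,0): Delta=0.7781 Bond=-72.1925
V0=25.8467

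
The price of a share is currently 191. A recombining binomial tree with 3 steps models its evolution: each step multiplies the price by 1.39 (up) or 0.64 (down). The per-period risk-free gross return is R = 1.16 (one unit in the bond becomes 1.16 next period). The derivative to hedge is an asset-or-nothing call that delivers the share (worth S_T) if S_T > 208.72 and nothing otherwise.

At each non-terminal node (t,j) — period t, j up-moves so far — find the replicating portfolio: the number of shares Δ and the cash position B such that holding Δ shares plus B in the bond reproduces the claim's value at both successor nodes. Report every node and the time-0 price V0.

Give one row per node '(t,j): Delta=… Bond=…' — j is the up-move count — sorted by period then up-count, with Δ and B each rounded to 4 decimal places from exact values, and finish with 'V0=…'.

(0,0): Delta=1.2113 Bond=-54.9068
(1,0): Delta=1.5398 Bond=-103.8455
(1,1): Delta=1.1444 Bond=-45.9317
(2,0): Delta=0.0000 Bond=0.0000
(2,1): Delta=1.8533 Bond=-173.7415
(2,2): Delta=1.0000 Bond=0.0000
V0=176.4469

Since d<R<u, set p* = (R−d)/(u−d) = 0.6933; price each node as the discounted p*-expectation of its children.
At expiry t=3: V(3,0)=0.0000, V(3,1)=0.0000, V(3,2)=236.1799, V(3,3)=512.9532
  t=2,j=0: stock 78.2336 → up 108.7447 (V=0.0000), down 50.0695 (V=0.0000). Price 0.0000; hedge Δ=0.0000, bond B=0.0000.
  t=2,j=1: stock 169.9136 → up 236.1799 (V=236.1799), down 108.7447 (V=0.0000). Price 141.1650; hedge Δ=1.8533, bond B=-173.7415.
  t=2,j=2: stock 369.0311 → up 512.9532 (V=512.9532), down 236.1799 (V=236.1799). Price 369.0311; hedge Δ=1.0000, bond B=0.0000.
  t=1,j=0: stock 122.2400 → up 169.9136 (V=141.1650), down 78.2336 (V=0.0000). Price 84.3745; hedge Δ=1.5398, bond B=-103.8455.
  t=1,j=1: stock 265.4900 → up 369.0311 (V=369.0311), down 169.9136 (V=141.1650). Price 257.8898; hedge Δ=1.1444, bond B=-45.9317.
  t=0,j=0: stock 191.0000 → up 265.4900 (V=257.8898), down 122.2400 (V=84.3745). Price 176.4469; hedge Δ=1.2113, bond B=-54.9068.
Self-financing check: at every node Δ·S+B equals the discounted successor values.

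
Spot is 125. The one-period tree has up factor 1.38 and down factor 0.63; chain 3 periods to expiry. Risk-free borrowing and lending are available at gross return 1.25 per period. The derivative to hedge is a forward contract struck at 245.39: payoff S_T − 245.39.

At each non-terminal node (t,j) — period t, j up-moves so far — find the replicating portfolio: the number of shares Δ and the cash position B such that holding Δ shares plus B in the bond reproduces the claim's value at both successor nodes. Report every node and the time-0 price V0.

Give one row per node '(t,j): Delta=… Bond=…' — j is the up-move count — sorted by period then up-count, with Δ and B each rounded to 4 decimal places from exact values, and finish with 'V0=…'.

Risk-neutral probability p* = (R−d)/(u−d) = (1.25−0.63)/(1.38−0.63) = 0.8267.
Payoff layer (t=3): V(3,0)=-214.1341, V(3,1)=-176.9247, V(3,2)=-95.4185, V(3,3)=83.1190
Node (2,0) S=49.6125: V=(p*·-176.9247+(1−p*)·-214.1341)/1.25=-146.6995; Δ=(-176.9247−-214.1341)/(68.4652−31.2559)=1.0000; B=V−Δ·S=-196.3120
Node (2,1) S=108.6750: V=(p*·-95.4185+(1−p*)·-176.9247)/1.25=-87.6370; Δ=(-95.4185−-176.9247)/(149.9715−68.4652)=1.0000; B=V−Δ·S=-196.3120
Node (2,2) S=238.0500: V=(p*·83.1190+(1−p*)·-95.4185)/1.25=41.7380; Δ=(83.1190−-95.4185)/(328.5090−149.9715)=1.0000; B=V−Δ·S=-196.3120
Node (1,0) S=78.7500: V=(p*·-87.6370+(1−p*)·-146.6995)/1.25=-78.2996; Δ=(-87.6370−-146.6995)/(108.6750−49.6125)=1.0000; B=V−Δ·S=-157.0496
Node (1,1) S=172.5000: V=(p*·41.7380+(1−p*)·-87.6370)/1.25=15.4504; Δ=(41.7380−-87.6370)/(238.0500−108.6750)=1.0000; B=V−Δ·S=-157.0496
Node (0,0) S=125.0000: V=(p*·15.4504+(1−p*)·-78.2996)/1.25=-0.6397; Δ=(15.4504−-78.2996)/(172.5000−78.7500)=1.0000; B=V−Δ·S=-125.6397
The time-0 hedge costs -0.6397, which is the no-arbitrage price.

(0,0): Delta=1.0000 Bond=-125.6397
(1,0): Delta=1.0000 Bond=-157.0496
(1,1): Delta=1.0000 Bond=-157.0496
(2,0): Delta=1.0000 Bond=-196.3120
(2,1): Delta=1.0000 Bond=-196.3120
(2,2): Delta=1.0000 Bond=-196.3120
V0=-0.6397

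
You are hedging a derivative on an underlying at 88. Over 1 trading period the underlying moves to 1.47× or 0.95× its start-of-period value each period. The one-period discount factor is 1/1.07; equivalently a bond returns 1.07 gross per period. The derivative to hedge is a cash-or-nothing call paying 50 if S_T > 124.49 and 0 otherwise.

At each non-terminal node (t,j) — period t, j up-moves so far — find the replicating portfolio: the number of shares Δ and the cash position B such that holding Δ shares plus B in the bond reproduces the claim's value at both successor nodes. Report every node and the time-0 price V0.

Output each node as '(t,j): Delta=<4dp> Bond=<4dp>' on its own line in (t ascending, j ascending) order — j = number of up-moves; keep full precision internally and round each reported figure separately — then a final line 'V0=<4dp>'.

Under the risk-neutral measure, an up-move has probability p* = (R−d)/(u−d) = 0.2308 and values discount at R = 1.07.
Terminal payoffs: V(1,0)=0.0000, V(1,1)=50.0000
(0,0): S=88.0000. Δ = (V_up−V_dn)/(S_up−S_dn) = (50.0000−0.0000)/(129.3600−83.6000) = 1.0927. V = [p*·50.0000 + (1−p*)·0.0000]/1.07 = 10.7836. B = V − Δ·S = -85.3702.
Self-financing check: at every node Δ·S+B equals the discounted successor values.

(0,0): Delta=1.0927 Bond=-85.3702
V0=10.7836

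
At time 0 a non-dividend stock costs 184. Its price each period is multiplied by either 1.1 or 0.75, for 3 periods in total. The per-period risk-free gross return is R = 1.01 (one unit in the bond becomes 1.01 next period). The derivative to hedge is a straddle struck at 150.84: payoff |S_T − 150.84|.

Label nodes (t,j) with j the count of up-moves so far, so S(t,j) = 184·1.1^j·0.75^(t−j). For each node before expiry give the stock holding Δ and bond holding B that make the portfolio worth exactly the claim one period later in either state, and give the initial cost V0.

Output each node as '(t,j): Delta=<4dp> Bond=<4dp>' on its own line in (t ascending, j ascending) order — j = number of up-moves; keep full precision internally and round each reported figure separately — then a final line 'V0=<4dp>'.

(0,0): Delta=0.4969 Bond=-40.8273
(1,0): Delta=-0.5084 Bond=97.4958
(1,1): Delta=0.7341 Bond=-89.2580
(2,0): Delta=-1.0000 Bond=149.3465
(2,1): Delta=-0.3924 Bond=80.8600
(2,2): Delta=1.0000 Bond=-149.3465
V0=50.5937

No-arbitrage ⇒ martingale measure with p* = (R−d)/(u−d) = 0.7429.
Terminal values V(3,·): V(3,0)=73.2150, V(3,1)=36.9900, V(3,2)=16.1400, V(3,3)=94.0640
Node (2,0) S=103.5000: V=(p*·36.9900+(1−p*)·73.2150)/1.01=45.8465; Δ=(36.9900−73.2150)/(113.8500−77.6250)=-1.0000; B=V−Δ·S=149.3465
Node (2,1) S=151.8000: V=(p*·16.1400+(1−p*)·36.9900)/1.01=21.2885; Δ=(16.1400−36.9900)/(166.9800−113.8500)=-0.3924; B=V−Δ·S=80.8600
Node (2,2) S=222.6400: V=(p*·94.0640+(1−p*)·16.1400)/1.01=73.2935; Δ=(94.0640−16.1400)/(244.9040−166.9800)=1.0000; B=V−Δ·S=-149.3465
Node (1,0) S=138.0000: V=(p*·21.2885+(1−p*)·45.8465)/1.01=27.3302; Δ=(21.2885−45.8465)/(151.8000−103.5000)=-0.5084; B=V−Δ·S=97.4958
Node (1,1) S=202.4000: V=(p*·73.2935+(1−p*)·21.2885)/1.01=59.3275; Δ=(73.2935−21.2885)/(222.6400−151.8000)=0.7341; B=V−Δ·S=-89.2580
Node (0,0) S=184.0000: V=(p*·59.3275+(1−p*)·27.3302)/1.01=50.5937; Δ=(59.3275−27.3302)/(202.4000−138.0000)=0.4969; B=V−Δ·S=-40.8273
Check: Δ(0,0)·S0 + B(0,0) = 50.5937 = V0.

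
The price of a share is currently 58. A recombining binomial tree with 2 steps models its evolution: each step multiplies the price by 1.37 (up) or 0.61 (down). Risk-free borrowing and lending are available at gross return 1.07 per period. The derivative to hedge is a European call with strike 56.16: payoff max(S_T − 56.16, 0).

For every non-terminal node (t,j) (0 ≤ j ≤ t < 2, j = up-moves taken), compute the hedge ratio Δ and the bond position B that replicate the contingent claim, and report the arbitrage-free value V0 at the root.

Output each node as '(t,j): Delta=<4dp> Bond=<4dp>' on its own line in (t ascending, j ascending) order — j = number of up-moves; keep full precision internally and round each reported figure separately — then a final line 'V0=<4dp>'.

(0,0): Delta=0.6763 Bond=-22.3617
(1,0): Delta=0.0000 Bond=0.0000
(1,1): Delta=0.8727 Bond=-39.5316
V0=16.8629

The replicating-portfolio and risk-neutral prices coincide; use p* = (1.07−0.61)/(1.37−0.61) = 0.6053 for the latter.
Terminal values V(2,·): V(2,0)=0.0000, V(2,1)=0.0000, V(2,2)=52.7002
Node (1,0) S=35.3800: V=(p*·0.0000+(1−p*)·0.0000)/1.07=0.0000; Δ=(0.0000−0.0000)/(48.4706−21.5818)=0.0000; B=V−Δ·S=0.0000
Node (1,1) S=79.4600: V=(p*·52.7002+(1−p*)·0.0000)/1.07=29.8107; Δ=(52.7002−0.0000)/(108.8602−48.4706)=0.8727; B=V−Δ·S=-39.5316
Node (0,0) S=58.0000: V=(p*·29.8107+(1−p*)·0.0000)/1.07=16.8629; Δ=(29.8107−0.0000)/(79.4600−35.3800)=0.6763; B=V−Δ·S=-22.3617
Check: Δ(0,0)·S0 + B(0,0) = 16.8629 = V0.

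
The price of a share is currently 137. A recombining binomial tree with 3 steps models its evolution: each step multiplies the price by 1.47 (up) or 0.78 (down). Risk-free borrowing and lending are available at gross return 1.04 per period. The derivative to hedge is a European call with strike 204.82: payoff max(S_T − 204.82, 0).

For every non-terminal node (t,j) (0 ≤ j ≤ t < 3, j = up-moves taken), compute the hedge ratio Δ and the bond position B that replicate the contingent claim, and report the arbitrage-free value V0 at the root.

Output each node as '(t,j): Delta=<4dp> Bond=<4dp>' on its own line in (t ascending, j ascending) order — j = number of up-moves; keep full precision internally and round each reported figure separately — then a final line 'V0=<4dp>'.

(0,0): Delta=0.4035 Bond=-38.1692
(1,0): Delta=0.1282 Bond=-10.2764
(1,1): Delta=0.6451 Bond=-88.3515
(2,0): Delta=0.0000 Bond=0.0000
(2,1): Delta=0.2407 Bond=-28.3628
(2,2): Delta=1.0000 Bond=-196.9423
V0=17.1147

Since d<R<u, set p* = (R−d)/(u−d) = 0.3768; price each node as the discounted p*-expectation of its children.
At expiry t=3: V(3,0)=0.0000, V(3,1)=0.0000, V(3,2)=26.0938, V(3,3)=230.3637
Node (2,0) S=83.3508: V=(p*·0.0000+(1−p*)·0.0000)/1.04=0.0000; Δ=(0.0000−0.0000)/(122.5257−65.0136)=0.0000; B=V−Δ·S=0.0000
Node (2,1) S=157.0842: V=(p*·26.0938+(1−p*)·0.0000)/1.04=9.4543; Δ=(26.0938−0.0000)/(230.9138−122.5257)=0.2407; B=V−Δ·S=-28.3628
Node (2,2) S=296.0433: V=(p*·230.3637+(1−p*)·26.0938)/1.04=99.1010; Δ=(230.3637−26.0938)/(435.1837−230.9138)=1.0000; B=V−Δ·S=-196.9423
Node (1,0) S=106.8600: V=(p*·9.4543+(1−p*)·0.0000)/1.04=3.4255; Δ=(9.4543−0.0000)/(157.0842−83.3508)=0.1282; B=V−Δ·S=-10.2764
Node (1,1) S=201.3900: V=(p*·99.1010+(1−p*)·9.4543)/1.04=41.5713; Δ=(99.1010−9.4543)/(296.0433−157.0842)=0.6451; B=V−Δ·S=-88.3515
Node (0,0) S=137.0000: V=(p*·41.5713+(1−p*)·3.4255)/1.04=17.1147; Δ=(41.5713−3.4255)/(201.3900−106.8600)=0.4035; B=V−Δ·S=-38.1692
Root portfolio cost Δ·137+B reproduces V0=17.1147.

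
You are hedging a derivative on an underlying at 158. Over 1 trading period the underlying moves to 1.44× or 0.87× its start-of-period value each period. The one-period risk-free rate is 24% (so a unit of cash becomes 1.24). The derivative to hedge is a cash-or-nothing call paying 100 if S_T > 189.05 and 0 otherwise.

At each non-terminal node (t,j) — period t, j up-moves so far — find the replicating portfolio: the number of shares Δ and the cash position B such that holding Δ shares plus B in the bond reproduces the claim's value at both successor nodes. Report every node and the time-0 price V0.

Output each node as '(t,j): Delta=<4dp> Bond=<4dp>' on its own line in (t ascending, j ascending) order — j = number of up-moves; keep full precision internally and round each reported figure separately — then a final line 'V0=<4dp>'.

Under the risk-neutral measure, an up-move has probability p* = (R−d)/(u−d) = 0.6491 and values discount at R = 1.24.
At expiry t=1: V(1,0)=0.0000, V(1,1)=100.0000
Node (0,0) S=158.0000: V=(p*·100.0000+(1−p*)·0.0000)/1.24=52.3486; Δ=(100.0000−0.0000)/(227.5200−137.4600)=1.1104; B=V−Δ·S=-123.0900
Self-financing check: at every node Δ·S+B equals the discounted successor values.

(0,0): Delta=1.1104 Bond=-123.0900
V0=52.3486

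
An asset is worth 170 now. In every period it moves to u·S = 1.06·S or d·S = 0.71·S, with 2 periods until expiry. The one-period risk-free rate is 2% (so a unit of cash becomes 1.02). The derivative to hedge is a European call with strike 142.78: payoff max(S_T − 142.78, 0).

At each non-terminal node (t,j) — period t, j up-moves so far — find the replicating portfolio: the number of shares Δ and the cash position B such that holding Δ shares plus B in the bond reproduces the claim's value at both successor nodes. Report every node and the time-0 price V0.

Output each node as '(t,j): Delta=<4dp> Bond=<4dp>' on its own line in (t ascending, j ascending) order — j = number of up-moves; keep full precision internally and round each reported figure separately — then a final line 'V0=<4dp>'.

(0,0): Delta=0.7039 Bond=-83.2950
(1,0): Delta=0.0000 Bond=0.0000
(1,1): Delta=0.7647 Bond=-95.9236
V0=36.3682

Under the risk-neutral measure, an up-move has probability p* = (R−d)/(u−d) = 0.8857 and values discount at R = 1.02.
Payoff layer (t=2): V(2,0)=0.0000, V(2,1)=0.0000, V(2,2)=48.2320
  t=1,j=0: stock 120.7000 → up 127.9420 (V=0.0000), down 85.6970 (V=0.0000). Price 0.0000; hedge Δ=0.0000, bond B=0.0000.
  t=1,j=1: stock 180.2000 → up 191.0120 (V=48.2320), down 127.9420 (V=0.0000). Price 41.8821; hedge Δ=0.7647, bond B=-95.9236.
  t=0,j=0: stock 170.0000 → up 180.2000 (V=41.8821), down 120.7000 (V=0.0000). Price 36.3682; hedge Δ=0.7039, bond B=-83.2950.
Check: Δ(0,0)·S0 + B(0,0) = 36.3682 = V0.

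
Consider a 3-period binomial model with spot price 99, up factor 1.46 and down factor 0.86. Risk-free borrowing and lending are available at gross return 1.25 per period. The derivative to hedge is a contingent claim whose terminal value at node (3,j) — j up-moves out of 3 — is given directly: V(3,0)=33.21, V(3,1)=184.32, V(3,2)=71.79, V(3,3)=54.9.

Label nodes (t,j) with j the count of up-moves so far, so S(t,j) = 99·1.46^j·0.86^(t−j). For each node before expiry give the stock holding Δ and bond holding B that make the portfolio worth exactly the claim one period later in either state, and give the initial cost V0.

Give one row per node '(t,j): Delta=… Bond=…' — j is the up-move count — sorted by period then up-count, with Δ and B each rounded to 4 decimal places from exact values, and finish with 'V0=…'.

(0,0): Delta=-0.4291 Bond=89.7789
(1,0): Delta=-0.3172 Bond=102.6977
(1,1): Delta=-0.4646 Bond=117.3529
(2,0): Delta=3.4396 Bond=-146.7048
(2,1): Delta=-1.5088 Bond=276.4904
(2,2): Delta=-0.1334 Bond=76.7992
V0=47.2976

Risk-neutral probability p* = (R−d)/(u−d) = (1.25−0.86)/(1.46−0.86) = 0.6500.
Terminal values V(3,·): V(3,0)=33.2100, V(3,1)=184.3200, V(3,2)=71.7900, V(3,3)=54.9000
Node (2,0) S=73.2204: V=(p*·184.3200+(1−p*)·33.2100)/1.25=105.1452; Δ=(184.3200−33.2100)/(106.9018−62.9695)=3.4396; B=V−Δ·S=-146.7048
Node (2,1) S=124.3044: V=(p*·71.7900+(1−p*)·184.3200)/1.25=88.9404; Δ=(71.7900−184.3200)/(181.4844−106.9018)=-1.5088; B=V−Δ·S=276.4904
Node (2,2) S=211.0284: V=(p*·54.9000+(1−p*)·71.7900)/1.25=48.6492; Δ=(54.9000−71.7900)/(308.1015−181.4844)=-0.1334; B=V−Δ·S=76.7992
Node (1,0) S=85.1400: V=(p*·88.9404+(1−p*)·105.1452)/1.25=75.6897; Δ=(88.9404−105.1452)/(124.3044−73.2204)=-0.3172; B=V−Δ·S=102.6977
Node (1,1) S=144.5400: V=(p*·48.6492+(1−p*)·88.9404)/1.25=50.2009; Δ=(48.6492−88.9404)/(211.0284−124.3044)=-0.4646; B=V−Δ·S=117.3529
Node (0,0) S=99.0000: V=(p*·50.2009+(1−p*)·75.6897)/1.25=47.2976; Δ=(50.2009−75.6897)/(144.5400−85.1400)=-0.4291; B=V−Δ·S=89.7789
Self-financing check: at every node Δ·S+B equals the discounted successor values.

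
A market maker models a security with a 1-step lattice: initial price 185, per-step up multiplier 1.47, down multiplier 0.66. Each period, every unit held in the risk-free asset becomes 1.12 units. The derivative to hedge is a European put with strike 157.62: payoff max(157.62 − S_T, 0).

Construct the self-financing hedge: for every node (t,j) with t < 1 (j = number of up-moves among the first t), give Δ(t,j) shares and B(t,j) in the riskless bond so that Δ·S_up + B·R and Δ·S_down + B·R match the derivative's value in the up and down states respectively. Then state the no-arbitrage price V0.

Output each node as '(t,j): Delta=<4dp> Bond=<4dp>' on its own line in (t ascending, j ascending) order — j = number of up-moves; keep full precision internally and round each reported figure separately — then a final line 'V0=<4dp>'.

(0,0): Delta=-0.2370 Bond=57.5556
V0=13.7037

Risk-neutral probability p* = (R−d)/(u−d) = (1.12−0.66)/(1.47−0.66) = 0.5679.
At expiry t=1: V(1,0)=35.5200, V(1,1)=0.0000
(0,0): S=185.0000. Δ = (V_up−V_dn)/(S_up−S_dn) = (0.0000−35.5200)/(271.9500−122.1000) = -0.2370. V = [p*·0.0000 + (1−p*)·35.5200]/1.12 = 13.7037. B = V − Δ·S = 57.5556.
The time-0 hedge costs 13.7037, which is the no-arbitrage price.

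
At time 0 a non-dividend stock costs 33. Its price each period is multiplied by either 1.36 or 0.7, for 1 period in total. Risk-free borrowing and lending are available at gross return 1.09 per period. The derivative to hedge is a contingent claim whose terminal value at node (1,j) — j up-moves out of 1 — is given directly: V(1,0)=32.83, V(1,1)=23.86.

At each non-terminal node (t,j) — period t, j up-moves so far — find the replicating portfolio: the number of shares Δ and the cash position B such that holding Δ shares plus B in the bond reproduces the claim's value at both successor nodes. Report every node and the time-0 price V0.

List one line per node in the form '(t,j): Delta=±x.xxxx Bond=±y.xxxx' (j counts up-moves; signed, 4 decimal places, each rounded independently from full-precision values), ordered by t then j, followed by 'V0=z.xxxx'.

(0,0): Delta=-0.4118 Bond=38.8474
V0=25.2565

No-arbitrage ⇒ martingale measure with p* = (R−d)/(u−d) = 0.5909.
Terminal values V(1,·): V(1,0)=32.8300, V(1,1)=23.8600
  t=0,j=0: stock 33.0000 → up 44.8800 (V=23.8600), down 23.1000 (V=32.8300). Price 25.2565; hedge Δ=-0.4118, bond B=38.8474.
Self-financing check: at every node Δ·S+B equals the discounted successor values.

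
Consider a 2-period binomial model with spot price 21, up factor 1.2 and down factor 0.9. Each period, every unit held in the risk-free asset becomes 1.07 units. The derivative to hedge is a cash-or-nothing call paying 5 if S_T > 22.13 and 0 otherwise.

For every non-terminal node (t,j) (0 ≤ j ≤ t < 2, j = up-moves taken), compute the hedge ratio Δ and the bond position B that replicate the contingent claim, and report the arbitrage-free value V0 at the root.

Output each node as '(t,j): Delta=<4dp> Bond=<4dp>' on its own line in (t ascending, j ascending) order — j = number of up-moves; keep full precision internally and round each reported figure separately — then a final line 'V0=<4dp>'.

Under the risk-neutral measure, an up-move has probability p* = (R−d)/(u−d) = 0.5667 and values discount at R = 1.07.
Terminal values V(2,·): V(2,0)=0.0000, V(2,1)=5.0000, V(2,2)=5.0000
  t=1,j=0: stock 18.9000 → up 22.6800 (V=5.0000), down 17.0100 (V=0.0000). Price 2.6480; hedge Δ=0.8818, bond B=-14.0187.
  t=1,j=1: stock 25.2000 → up 30.2400 (V=5.0000), down 22.6800 (V=5.0000). Price 4.6729; hedge Δ=0.0000, bond B=4.6729.
  t=0,j=0: stock 21.0000 → up 25.2000 (V=4.6729), down 18.9000 (V=2.6480). Price 3.5471; hedge Δ=0.3214, bond B=-3.2026.
Self-financing check: at every node Δ·S+B equals the discounted successor values.

(0,0): Delta=0.3214 Bond=-3.2026
(1,0): Delta=0.8818 Bond=-14.0187
(1,1): Delta=0.0000 Bond=4.6729
V0=3.5471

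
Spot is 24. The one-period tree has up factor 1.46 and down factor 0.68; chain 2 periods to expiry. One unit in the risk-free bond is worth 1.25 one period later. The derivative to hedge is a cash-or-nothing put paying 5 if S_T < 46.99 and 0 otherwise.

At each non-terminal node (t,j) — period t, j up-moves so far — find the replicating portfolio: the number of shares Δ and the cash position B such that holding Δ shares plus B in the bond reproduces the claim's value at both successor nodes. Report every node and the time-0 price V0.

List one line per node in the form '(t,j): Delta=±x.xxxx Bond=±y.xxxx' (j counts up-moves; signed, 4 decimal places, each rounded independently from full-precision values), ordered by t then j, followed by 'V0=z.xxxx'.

(0,0): Delta=-0.1561 Bond=5.2387
(1,0): Delta=0.0000 Bond=4.0000
(1,1): Delta=-0.1829 Bond=7.4872
V0=1.4911

Risk-neutral probability p* = (R−d)/(u−d) = (1.25−0.68)/(1.46−0.68) = 0.7308.
Terminal values V(2,·): V(2,0)=5.0000, V(2,1)=5.0000, V(2,2)=0.0000
(1,0): S=16.3200. Δ = (V_up−V_dn)/(S_up−S_dn) = (5.0000−5.0000)/(23.8272−11.0976) = 0.0000. V = [p*·5.0000 + (1−p*)·5.0000]/1.25 = 4.0000. B = V − Δ·S = 4.0000.
(1,1): S=35.0400. Δ = (V_up−V_dn)/(S_up−S_dn) = (0.0000−5.0000)/(51.1584−23.8272) = -0.1829. V = [p*·0.0000 + (1−p*)·5.0000]/1.25 = 1.0769. B = V − Δ·S = 7.4872.
(0,0): S=24.0000. Δ = (V_up−V_dn)/(S_up−S_dn) = (1.0769−4.0000)/(35.0400−16.3200) = -0.1561. V = [p*·1.0769 + (1−p*)·4.0000]/1.25 = 1.4911. B = V − Δ·S = 5.2387.
Root portfolio cost Δ·24+B reproduces V0=1.4911.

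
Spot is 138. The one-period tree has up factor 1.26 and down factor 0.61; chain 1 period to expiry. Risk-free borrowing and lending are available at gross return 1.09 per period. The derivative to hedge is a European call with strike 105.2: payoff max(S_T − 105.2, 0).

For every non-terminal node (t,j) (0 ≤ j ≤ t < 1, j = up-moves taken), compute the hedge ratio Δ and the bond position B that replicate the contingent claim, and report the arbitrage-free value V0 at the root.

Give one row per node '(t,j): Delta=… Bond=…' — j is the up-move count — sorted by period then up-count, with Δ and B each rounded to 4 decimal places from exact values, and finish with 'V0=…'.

(0,0): Delta=0.7657 Bond=-59.1317
V0=46.5299

Risk-neutral probability p* = (R−d)/(u−d) = (1.09−0.61)/(1.26−0.61) = 0.7385.
Payoff layer (t=1): V(1,0)=0.0000, V(1,1)=68.6800
  t=0,j=0: stock 138.0000 → up 173.8800 (V=68.6800), down 84.1800 (V=0.0000). Price 46.5299; hedge Δ=0.7657, bond B=-59.1317.
Each (Δ,B) replicates both successor values, so the strategy is self-financing and V0 is arbitrage-free.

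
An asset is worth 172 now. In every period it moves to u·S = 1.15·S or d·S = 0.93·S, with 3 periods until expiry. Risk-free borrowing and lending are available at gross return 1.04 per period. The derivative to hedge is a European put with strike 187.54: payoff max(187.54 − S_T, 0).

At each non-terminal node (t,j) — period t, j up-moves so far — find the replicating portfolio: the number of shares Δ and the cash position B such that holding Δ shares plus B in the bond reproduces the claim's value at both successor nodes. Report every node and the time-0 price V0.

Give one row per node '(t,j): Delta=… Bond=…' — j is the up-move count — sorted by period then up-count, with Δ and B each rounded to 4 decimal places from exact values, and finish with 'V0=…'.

(0,0): Delta=-0.4010 Bond=79.9321
(1,0): Delta=-0.6720 Bond=126.4772
(1,1): Delta=-0.1819 Bond=39.7815
(2,0): Delta=-1.0000 Bond=180.3269
(2,1): Delta=-0.4068 Bond=82.7456
(2,2): Delta=0.0000 Bond=0.0000
V0=10.9545

No-arbitrage ⇒ martingale measure with p* = (R−d)/(u−d) = 0.5000.
At expiry t=3: V(3,0)=49.1906, V(3,1)=16.4628, V(3,2)=0.0000, V(3,3)=0.0000
Node (2,0) S=148.7628: V=(p*·16.4628+(1−p*)·49.1906)/1.04=31.5641; Δ=(16.4628−49.1906)/(171.0772−138.3494)=-1.0000; B=V−Δ·S=180.3269
Node (2,1) S=183.9540: V=(p*·0.0000+(1−p*)·16.4628)/1.04=7.9148; Δ=(0.0000−16.4628)/(211.5471−171.0772)=-0.4068; B=V−Δ·S=82.7456
Node (2,2) S=227.4700: V=(p*·0.0000+(1−p*)·0.0000)/1.04=0.0000; Δ=(0.0000−0.0000)/(261.5905−211.5471)=0.0000; B=V−Δ·S=0.0000
Node (1,0) S=159.9600: V=(p*·7.9148+(1−p*)·31.5641)/1.04=18.9803; Δ=(7.9148−31.5641)/(183.9540−148.7628)=-0.6720; B=V−Δ·S=126.4772
Node (1,1) S=197.8000: V=(p*·0.0000+(1−p*)·7.9148)/1.04=3.8052; Δ=(0.0000−7.9148)/(227.4700−183.9540)=-0.1819; B=V−Δ·S=39.7815
Node (0,0) S=172.0000: V=(p*·3.8052+(1−p*)·18.9803)/1.04=10.9545; Δ=(3.8052−18.9803)/(197.8000−159.9600)=-0.4010; B=V−Δ·S=79.9321
Check: Δ(0,0)·S0 + B(0,0) = 10.9545 = V0.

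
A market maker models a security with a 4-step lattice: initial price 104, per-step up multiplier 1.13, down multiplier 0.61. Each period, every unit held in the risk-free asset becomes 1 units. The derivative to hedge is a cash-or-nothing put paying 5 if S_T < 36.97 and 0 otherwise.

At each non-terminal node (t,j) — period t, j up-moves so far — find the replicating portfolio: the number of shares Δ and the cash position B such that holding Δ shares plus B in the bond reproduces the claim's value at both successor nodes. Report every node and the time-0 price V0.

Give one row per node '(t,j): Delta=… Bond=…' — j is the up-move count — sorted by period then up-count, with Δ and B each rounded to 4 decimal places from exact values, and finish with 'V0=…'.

Under the risk-neutral measure, an up-move has probability p* = (R−d)/(u−d) = 0.7500 and values discount at R = 1.
At expiry t=4: V(4,0)=5.0000, V(4,1)=5.0000, V(4,2)=0.0000, V(4,3)=0.0000, V(4,4)=0.0000
(3,0): S=23.6060. Δ = (V_up−V_dn)/(S_up−S_dn) = (5.0000−5.0000)/(26.6748−14.3997) = 0.0000. V = [p*·5.0000 + (1−p*)·5.0000]/1 = 5.0000. B = V − Δ·S = 5.0000.
(3,1): S=43.7292. Δ = (V_up−V_dn)/(S_up−S_dn) = (0.0000−5.0000)/(49.4140−26.6748) = -0.2199. V = [p*·0.0000 + (1−p*)·5.0000]/1 = 1.2500. B = V − Δ·S = 10.8654.
(3,2): S=81.0065. Δ = (V_up−V_dn)/(S_up−S_dn) = (0.0000−0.0000)/(91.5374−49.4140) = 0.0000. V = [p*·0.0000 + (1−p*)·0.0000]/1 = 0.0000. B = V − Δ·S = 0.0000.
(3,3): S=150.0613. Δ = (V_up−V_dn)/(S_up−S_dn) = (0.0000−0.0000)/(169.5693−91.5374) = 0.0000. V = [p*·0.0000 + (1−p*)·0.0000]/1 = 0.0000. B = V − Δ·S = 0.0000.
(2,0): S=38.6984. Δ = (V_up−V_dn)/(S_up−S_dn) = (1.2500−5.0000)/(43.7292−23.6060) = -0.1864. V = [p*·1.2500 + (1−p*)·5.0000]/1 = 2.1875. B = V − Δ·S = 9.3990.
(2,1): S=71.6872. Δ = (V_up−V_dn)/(S_up−S_dn) = (0.0000−1.2500)/(81.0065−43.7292) = -0.0335. V = [p*·0.0000 + (1−p*)·1.2500]/1 = 0.3125. B = V − Δ·S = 2.7163.
(2,2): S=132.7976. Δ = (V_up−V_dn)/(S_up−S_dn) = (0.0000−0.0000)/(150.0613−81.0065) = 0.0000. V = [p*·0.0000 + (1−p*)·0.0000]/1 = 0.0000. B = V − Δ·S = 0.0000.
(1,0): S=63.4400. Δ = (V_up−V_dn)/(S_up−S_dn) = (0.3125−2.1875)/(71.6872−38.6984) = -0.0568. V = [p*·0.3125 + (1−p*)·2.1875]/1 = 0.7812. B = V − Δ·S = 4.3870.
(1,1): S=117.5200. Δ = (V_up−V_dn)/(S_up−S_dn) = (0.0000−0.3125)/(132.7976−71.6872) = -0.0051. V = [p*·0.0000 + (1−p*)·0.3125]/1 = 0.0781. B = V − Δ·S = 0.6791.
(0,0): S=104.0000. Δ = (V_up−V_dn)/(S_up−S_dn) = (0.0781−0.7812)/(117.5200−63.4400) = -0.0130. V = [p*·0.0781 + (1−p*)·0.7812]/1 = 0.2539. B = V − Δ·S = 1.6061.
Check: Δ(0,0)·S0 + B(0,0) = 0.2539 = V0.

(0,0): Delta=-0.0130 Bond=1.6061
(1,0): Delta=-0.0568 Bond=4.3870
(1,1): Delta=-0.0051 Bond=0.6791
(2,0): Delta=-0.1864 Bond=9.3990
(2,1): Delta=-0.0335 Bond=2.7163
(2,2): Delta=0.0000 Bond=0.0000
(3,0): Delta=0.0000 Bond=5.0000
(3,1): Delta=-0.2199 Bond=10.8654
(3,2): Delta=0.0000 Bond=0.0000
(3,3): Delta=0.0000 Bond=0.0000
V0=0.2539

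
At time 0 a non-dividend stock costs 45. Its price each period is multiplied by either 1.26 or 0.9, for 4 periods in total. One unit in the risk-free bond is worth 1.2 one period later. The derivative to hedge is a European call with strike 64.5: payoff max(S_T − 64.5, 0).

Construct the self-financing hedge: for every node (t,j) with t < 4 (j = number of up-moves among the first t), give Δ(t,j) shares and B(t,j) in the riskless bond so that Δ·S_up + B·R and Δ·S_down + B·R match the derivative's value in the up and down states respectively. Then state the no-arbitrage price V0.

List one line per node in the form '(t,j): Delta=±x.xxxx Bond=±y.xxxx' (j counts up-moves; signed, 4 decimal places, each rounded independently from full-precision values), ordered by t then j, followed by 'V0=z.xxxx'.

Under the risk-neutral measure, an up-move has probability p* = (R−d)/(u−d) = 0.8333 and values discount at R = 1.2.
Terminal payoffs: V(4,0)=0.0000, V(4,1)=0.0000, V(4,2)=0.0000, V(4,3)=16.5152, V(4,4)=48.9213
Node (3,0) S=32.8050: V=(p*·0.0000+(1−p*)·0.0000)/1.2=0.0000; Δ=(0.0000−0.0000)/(41.3343−29.5245)=0.0000; B=V−Δ·S=0.0000
Node (3,1) S=45.9270: V=(p*·0.0000+(1−p*)·0.0000)/1.2=0.0000; Δ=(0.0000−0.0000)/(57.8680−41.3343)=0.0000; B=V−Δ·S=0.0000
Node (3,2) S=64.2978: V=(p*·16.5152+(1−p*)·0.0000)/1.2=11.4689; Δ=(16.5152−0.0000)/(81.0152−57.8680)=0.7135; B=V−Δ·S=-34.4067
Node (3,3) S=90.0169: V=(p*·48.9213+(1−p*)·16.5152)/1.2=36.2669; Δ=(48.9213−16.5152)/(113.4213−81.0152)=1.0000; B=V−Δ·S=-53.7500
Node (2,0) S=36.4500: V=(p*·0.0000+(1−p*)·0.0000)/1.2=0.0000; Δ=(0.0000−0.0000)/(45.9270−32.8050)=0.0000; B=V−Δ·S=0.0000
Node (2,1) S=51.0300: V=(p*·11.4689+(1−p*)·0.0000)/1.2=7.9645; Δ=(11.4689−0.0000)/(64.2978−45.9270)=0.6243; B=V−Δ·S=-23.8936
Node (2,2) S=71.4420: V=(p*·36.2669+(1−p*)·11.4689)/1.2=26.7783; Δ=(36.2669−11.4689)/(90.0169−64.2978)=0.9642; B=V−Δ·S=-42.1051
Node (1,0) S=40.5000: V=(p*·7.9645+(1−p*)·0.0000)/1.2=5.5309; Δ=(7.9645−0.0000)/(51.0300−36.4500)=0.5463; B=V−Δ·S=-16.5927
Node (1,1) S=56.7000: V=(p*·26.7783+(1−p*)·7.9645)/1.2=19.7022; Δ=(26.7783−7.9645)/(71.4420−51.0300)=0.9217; B=V−Δ·S=-32.5582
Node (0,0) S=45.0000: V=(p*·19.7022+(1−p*)·5.5309)/1.2=14.4503; Δ=(19.7022−5.5309)/(56.7000−40.5000)=0.8748; B=V−Δ·S=-24.9144
Check: Δ(0,0)·S0 + B(0,0) = 14.4503 = V0.

(0,0): Delta=0.8748 Bond=-24.9144
(1,0): Delta=0.5463 Bond=-16.5927
(1,1): Delta=0.9217 Bond=-32.5582
(2,0): Delta=0.0000 Bond=0.0000
(2,1): Delta=0.6243 Bond=-23.8936
(2,2): Delta=0.9642 Bond=-42.1051
(3,0): Delta=0.0000 Bond=0.0000
(3,1): Delta=0.0000 Bond=0.0000
(3,2): Delta=0.7135 Bond=-34.4067
(3,3): Delta=1.0000 Bond=-53.7500
V0=14.4503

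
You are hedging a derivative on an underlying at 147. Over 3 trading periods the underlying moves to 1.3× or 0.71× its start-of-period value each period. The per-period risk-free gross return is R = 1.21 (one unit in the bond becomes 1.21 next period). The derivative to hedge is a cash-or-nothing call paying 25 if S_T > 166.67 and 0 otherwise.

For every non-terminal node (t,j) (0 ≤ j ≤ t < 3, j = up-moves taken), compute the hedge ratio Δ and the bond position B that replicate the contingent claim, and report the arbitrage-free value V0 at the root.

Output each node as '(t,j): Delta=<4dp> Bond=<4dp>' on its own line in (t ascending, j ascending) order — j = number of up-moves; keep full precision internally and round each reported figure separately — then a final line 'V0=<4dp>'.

The replicating-portfolio and risk-neutral prices coincide; use p* = (1.21−0.71)/(1.3−0.71) = 0.8475 for the latter.
Terminal payoffs: V(3,0)=0.0000, V(3,1)=0.0000, V(3,2)=25.0000, V(3,3)=25.0000
(2,0): S=74.1027. Δ = (V_up−V_dn)/(S_up−S_dn) = (0.0000−0.0000)/(96.3335−52.6129) = 0.0000. V = [p*·0.0000 + (1−p*)·0.0000]/1.21 = 0.0000. B = V − Δ·S = 0.0000.
(2,1): S=135.6810. Δ = (V_up−V_dn)/(S_up−S_dn) = (25.0000−0.0000)/(176.3853−96.3335) = 0.3123. V = [p*·25.0000 + (1−p*)·0.0000]/1.21 = 17.5095. B = V − Δ·S = -24.8634.
(2,2): S=248.4300. Δ = (V_up−V_dn)/(S_up−S_dn) = (25.0000−25.0000)/(322.9590−176.3853) = 0.0000. V = [p*·25.0000 + (1−p*)·25.0000]/1.21 = 20.6612. B = V − Δ·S = 20.6612.
(1,0): S=104.3700. Δ = (V_up−V_dn)/(S_up−S_dn) = (17.5095−0.0000)/(135.6810−74.1027) = 0.2843. V = [p*·17.5095 + (1−p*)·0.0000]/1.21 = 12.2632. B = V − Δ·S = -17.4138.
(1,1): S=191.1000. Δ = (V_up−V_dn)/(S_up−S_dn) = (20.6612−17.5095)/(248.4300−135.6810) = 0.0280. V = [p*·20.6612 + (1−p*)·17.5095]/1.21 = 16.6780. B = V − Δ·S = 11.3361.
(0,0): S=147.0000. Δ = (V_up−V_dn)/(S_up−S_dn) = (16.6780−12.2632)/(191.1000−104.3700) = 0.0509. V = [p*·16.6780 + (1−p*)·12.2632]/1.21 = 13.2269. B = V − Δ·S = 5.7443.
The time-0 hedge costs 13.2269, which is the no-arbitrage price.

(0,0): Delta=0.0509 Bond=5.7443
(1,0): Delta=0.2843 Bond=-17.4138
(1,1): Delta=0.0280 Bond=11.3361
(2,0): Delta=0.0000 Bond=0.0000
(2,1): Delta=0.3123 Bond=-24.8634
(2,2): Delta=0.0000 Bond=20.6612
V0=13.2269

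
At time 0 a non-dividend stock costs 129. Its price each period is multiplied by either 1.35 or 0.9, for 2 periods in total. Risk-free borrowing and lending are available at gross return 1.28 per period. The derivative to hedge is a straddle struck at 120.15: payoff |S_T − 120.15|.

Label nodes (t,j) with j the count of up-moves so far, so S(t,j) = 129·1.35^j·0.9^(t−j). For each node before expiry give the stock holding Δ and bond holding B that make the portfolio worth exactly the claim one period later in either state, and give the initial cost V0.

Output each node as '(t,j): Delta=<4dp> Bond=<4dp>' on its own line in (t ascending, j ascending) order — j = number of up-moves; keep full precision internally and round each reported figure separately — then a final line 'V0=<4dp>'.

(0,0): Delta=0.9344 Bond=-64.4128
(1,0): Delta=0.4005 Bond=-20.4609
(1,1): Delta=1.0000 Bond=-93.8672
V0=56.1288

Since d<R<u, set p* = (R−d)/(u−d) = 0.8444; price each node as the discounted p*-expectation of its children.
Terminal values V(2,·): V(2,0)=15.6600, V(2,1)=36.5850, V(2,2)=114.9525
(1,0): S=116.1000. Δ = (V_up−V_dn)/(S_up−S_dn) = (36.5850−15.6600)/(156.7350−104.4900) = 0.4005. V = [p*·36.5850 + (1−p*)·15.6600]/1.28 = 26.0391. B = V − Δ·S = -20.4609.
(1,1): S=174.1500. Δ = (V_up−V_dn)/(S_up−S_dn) = (114.9525−36.5850)/(235.1025−156.7350) = 1.0000. V = [p*·114.9525 + (1−p*)·36.5850]/1.28 = 80.2828. B = V − Δ·S = -93.8672.
(0,0): S=129.0000. Δ = (V_up−V_dn)/(S_up−S_dn) = (80.2828−26.0391)/(174.1500−116.1000) = 0.9344. V = [p*·80.2828 + (1−p*)·26.0391]/1.28 = 56.1288. B = V − Δ·S = -64.4128.
The time-0 hedge costs 56.1288, which is the no-arbitrage price.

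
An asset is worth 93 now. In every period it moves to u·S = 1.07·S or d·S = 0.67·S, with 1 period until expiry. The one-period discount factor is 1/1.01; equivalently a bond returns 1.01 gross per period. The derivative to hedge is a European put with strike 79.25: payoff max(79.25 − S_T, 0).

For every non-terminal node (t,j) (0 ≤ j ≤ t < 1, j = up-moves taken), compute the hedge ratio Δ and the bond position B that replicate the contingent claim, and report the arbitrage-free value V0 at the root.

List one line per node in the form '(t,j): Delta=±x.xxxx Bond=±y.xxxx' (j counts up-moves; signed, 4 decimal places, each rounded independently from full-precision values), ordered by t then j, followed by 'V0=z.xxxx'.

(0,0): Delta=-0.4554 Bond=44.8658
V0=2.5158

Under the risk-neutral measure, an up-move has probability p* = (R−d)/(u−d) = 0.8500 and values discount at R = 1.01.
Terminal payoffs: V(1,0)=16.9400, V(1,1)=0.0000
  t=0,j=0: stock 93.0000 → up 99.5100 (V=0.0000), down 62.3100 (V=16.9400). Price 2.5158; hedge Δ=-0.4554, bond B=44.8658.
Root portfolio cost Δ·93+B reproduces V0=2.5158.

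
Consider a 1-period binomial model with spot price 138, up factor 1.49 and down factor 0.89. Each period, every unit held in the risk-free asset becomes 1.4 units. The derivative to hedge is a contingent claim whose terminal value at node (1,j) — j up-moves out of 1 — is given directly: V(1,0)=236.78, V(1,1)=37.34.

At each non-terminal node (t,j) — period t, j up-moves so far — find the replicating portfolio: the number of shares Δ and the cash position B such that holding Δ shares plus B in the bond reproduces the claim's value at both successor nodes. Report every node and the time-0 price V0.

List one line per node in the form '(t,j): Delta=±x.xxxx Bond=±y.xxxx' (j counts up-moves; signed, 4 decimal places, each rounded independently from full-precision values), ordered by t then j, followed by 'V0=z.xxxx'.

(0,0): Delta=-2.4087 Bond=380.4400
V0=48.0400

Under the risk-neutral measure, an up-move has probability p* = (R−d)/(u−d) = 0.8500 and values discount at R = 1.4.
At expiry t=1: V(1,0)=236.7800, V(1,1)=37.3400
Node (0,0) S=138.0000: V=(p*·37.3400+(1−p*)·236.7800)/1.4=48.0400; Δ=(37.3400−236.7800)/(205.6200−122.8200)=-2.4087; B=V−Δ·S=380.4400
Each (Δ,B) replicates both successor values, so the strategy is self-financing and V0 is arbitrage-free.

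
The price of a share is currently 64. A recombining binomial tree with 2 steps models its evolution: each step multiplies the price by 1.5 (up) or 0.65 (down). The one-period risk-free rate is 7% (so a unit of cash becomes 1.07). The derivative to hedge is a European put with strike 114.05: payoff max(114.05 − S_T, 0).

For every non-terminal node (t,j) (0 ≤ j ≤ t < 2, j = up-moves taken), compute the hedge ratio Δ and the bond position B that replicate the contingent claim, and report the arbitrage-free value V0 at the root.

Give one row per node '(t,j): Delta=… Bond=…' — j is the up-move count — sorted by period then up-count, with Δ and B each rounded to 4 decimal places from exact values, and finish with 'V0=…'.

Risk-neutral probability p* = (R−d)/(u−d) = (1.07−0.65)/(1.5−0.65) = 0.4941.
Terminal values V(2,·): V(2,0)=87.0100, V(2,1)=51.6500, V(2,2)=0.0000
  t=1,j=0: stock 41.6000 → up 62.4000 (V=51.6500), down 27.0400 (V=87.0100). Price 64.9888; hedge Δ=-1.0000, bond B=106.5888.
  t=1,j=1: stock 96.0000 → up 144.0000 (V=0.0000), down 62.4000 (V=51.6500). Price 24.4195; hedge Δ=-0.6330, bond B=85.1842.
  t=0,j=0: stock 64.0000 → up 96.0000 (V=24.4195), down 41.6000 (V=64.9888). Price 42.0026; hedge Δ=-0.7458, bond B=89.7312.
Self-financing check: at every node Δ·S+B equals the discounted successor values.

(0,0): Delta=-0.7458 Bond=89.7312
(1,0): Delta=-1.0000 Bond=106.5888
(1,1): Delta=-0.6330 Bond=85.1842
V0=42.0026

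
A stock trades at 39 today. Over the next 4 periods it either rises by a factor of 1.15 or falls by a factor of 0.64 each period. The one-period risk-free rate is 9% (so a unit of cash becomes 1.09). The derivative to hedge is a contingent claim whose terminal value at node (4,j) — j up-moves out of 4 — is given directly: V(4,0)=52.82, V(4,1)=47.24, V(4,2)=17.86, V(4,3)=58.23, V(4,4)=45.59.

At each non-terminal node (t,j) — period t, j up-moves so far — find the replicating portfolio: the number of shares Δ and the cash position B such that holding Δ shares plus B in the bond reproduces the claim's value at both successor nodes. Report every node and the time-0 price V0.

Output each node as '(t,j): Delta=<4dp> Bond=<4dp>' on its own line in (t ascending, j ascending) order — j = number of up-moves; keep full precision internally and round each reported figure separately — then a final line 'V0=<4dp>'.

Risk-neutral probability p* = (R−d)/(u−d) = (1.09−0.64)/(1.15−0.64) = 0.8824.
Terminal payoffs: V(4,0)=52.8200, V(4,1)=47.2400, V(4,2)=17.8600, V(4,3)=58.2300, V(4,4)=45.5900
(3,0): S=10.2236. Δ = (V_up−V_dn)/(S_up−S_dn) = (47.2400−52.8200)/(11.7572−6.5431) = -1.0702. V = [p*·47.2400 + (1−p*)·52.8200]/1.09 = 43.9417. B = V − Δ·S = 54.8829.
(3,1): S=18.3706. Δ = (V_up−V_dn)/(S_up−S_dn) = (17.8600−47.2400)/(21.1261−11.7572) = -3.1359. V = [p*·17.8600 + (1−p*)·47.2400]/1.09 = 19.5564. B = V − Δ·S = 77.1642.
(3,2): S=33.0096. Δ = (V_up−V_dn)/(S_up−S_dn) = (58.2300−17.8600)/(37.9610−21.1261) = 2.3980. V = [p*·58.2300 + (1−p*)·17.8600]/1.09 = 49.0648. B = V − Δ·S = -30.0921.
(3,3): S=59.3141. Δ = (V_up−V_dn)/(S_up−S_dn) = (45.5900−58.2300)/(68.2112−37.9610) = -0.4178. V = [p*·45.5900 + (1−p*)·58.2300]/1.09 = 43.1900. B = V − Δ·S = 67.9743.
(2,0): S=15.9744. Δ = (V_up−V_dn)/(S_up−S_dn) = (19.5564−43.9417)/(18.3706−10.2236) = -2.9932. V = [p*·19.5564 + (1−p*)·43.9417]/1.09 = 20.5736. B = V − Δ·S = 68.3880.
(2,1): S=28.7040. Δ = (V_up−V_dn)/(S_up−S_dn) = (49.0648−19.5564)/(33.0096−18.3706) = 2.0157. V = [p*·49.0648 + (1−p*)·19.5564]/1.09 = 41.8286. B = V − Δ·S = -16.0309.
(2,2): S=51.5775. Δ = (V_up−V_dn)/(S_up−S_dn) = (43.1900−49.0648)/(59.3141−33.0096) = -0.2233. V = [p*·43.1900 + (1−p*)·49.0648]/1.09 = 40.2579. B = V − Δ·S = 51.7771.
(1,0): S=24.9600. Δ = (V_up−V_dn)/(S_up−S_dn) = (41.8286−20.5736)/(28.7040−15.9744) = 1.6697. V = [p*·41.8286 + (1−p*)·20.5736]/1.09 = 36.0808. B = V − Δ·S = -5.5957.
(1,1): S=44.8500. Δ = (V_up−V_dn)/(S_up−S_dn) = (40.2579−41.8286)/(51.5775−28.7040) = -0.0687. V = [p*·40.2579 + (1−p*)·41.8286]/1.09 = 37.1034. B = V − Δ·S = 40.1832.
(0,0): S=39.0000. Δ = (V_up−V_dn)/(S_up−S_dn) = (37.1034−36.0808)/(44.8500−24.9600) = 0.0514. V = [p*·37.1034 + (1−p*)·36.0808]/1.09 = 33.9294. B = V − Δ·S = 31.9243.
Check: Δ(0,0)·S0 + B(0,0) = 33.9294 = V0.

(0,0): Delta=0.0514 Bond=31.9243
(1,0): Delta=1.6697 Bond=-5.5957
(1,1): Delta=-0.0687 Bond=40.1832
(2,0): Delta=-2.9932 Bond=68.3880
(2,1): Delta=2.0157 Bond=-16.0309
(2,2): Delta=-0.2233 Bond=51.7771
(3,0): Delta=-1.0702 Bond=54.8829
(3,1): Delta=-3.1359 Bond=77.1642
(3,2): Delta=2.3980 Bond=-30.0921
(3,3): Delta=-0.4178 Bond=67.9743
V0=33.9294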